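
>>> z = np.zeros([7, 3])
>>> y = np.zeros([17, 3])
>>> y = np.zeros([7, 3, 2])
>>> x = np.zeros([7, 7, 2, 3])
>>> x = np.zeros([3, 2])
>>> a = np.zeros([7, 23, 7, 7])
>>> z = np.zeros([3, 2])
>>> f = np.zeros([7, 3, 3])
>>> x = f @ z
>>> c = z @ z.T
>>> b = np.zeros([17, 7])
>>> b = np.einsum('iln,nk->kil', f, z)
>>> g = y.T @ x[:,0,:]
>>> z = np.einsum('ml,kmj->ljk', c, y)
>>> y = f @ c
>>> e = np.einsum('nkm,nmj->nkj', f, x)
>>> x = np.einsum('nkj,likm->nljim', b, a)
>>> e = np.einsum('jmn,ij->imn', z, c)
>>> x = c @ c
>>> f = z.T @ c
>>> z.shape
(3, 2, 7)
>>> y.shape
(7, 3, 3)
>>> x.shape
(3, 3)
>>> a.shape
(7, 23, 7, 7)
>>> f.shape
(7, 2, 3)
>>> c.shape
(3, 3)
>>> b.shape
(2, 7, 3)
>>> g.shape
(2, 3, 2)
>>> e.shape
(3, 2, 7)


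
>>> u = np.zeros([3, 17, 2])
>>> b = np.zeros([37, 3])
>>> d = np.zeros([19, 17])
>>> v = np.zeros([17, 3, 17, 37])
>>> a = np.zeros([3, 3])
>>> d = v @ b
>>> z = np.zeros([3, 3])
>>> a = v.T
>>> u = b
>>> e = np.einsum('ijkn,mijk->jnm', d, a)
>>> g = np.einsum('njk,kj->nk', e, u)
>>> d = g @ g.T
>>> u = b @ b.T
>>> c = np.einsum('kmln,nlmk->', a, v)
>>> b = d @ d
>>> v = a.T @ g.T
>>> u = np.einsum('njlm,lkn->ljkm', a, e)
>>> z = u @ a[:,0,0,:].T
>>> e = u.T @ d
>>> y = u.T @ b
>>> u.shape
(3, 17, 3, 17)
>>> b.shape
(3, 3)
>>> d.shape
(3, 3)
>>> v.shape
(17, 3, 17, 3)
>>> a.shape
(37, 17, 3, 17)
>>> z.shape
(3, 17, 3, 37)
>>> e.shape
(17, 3, 17, 3)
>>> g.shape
(3, 37)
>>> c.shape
()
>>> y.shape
(17, 3, 17, 3)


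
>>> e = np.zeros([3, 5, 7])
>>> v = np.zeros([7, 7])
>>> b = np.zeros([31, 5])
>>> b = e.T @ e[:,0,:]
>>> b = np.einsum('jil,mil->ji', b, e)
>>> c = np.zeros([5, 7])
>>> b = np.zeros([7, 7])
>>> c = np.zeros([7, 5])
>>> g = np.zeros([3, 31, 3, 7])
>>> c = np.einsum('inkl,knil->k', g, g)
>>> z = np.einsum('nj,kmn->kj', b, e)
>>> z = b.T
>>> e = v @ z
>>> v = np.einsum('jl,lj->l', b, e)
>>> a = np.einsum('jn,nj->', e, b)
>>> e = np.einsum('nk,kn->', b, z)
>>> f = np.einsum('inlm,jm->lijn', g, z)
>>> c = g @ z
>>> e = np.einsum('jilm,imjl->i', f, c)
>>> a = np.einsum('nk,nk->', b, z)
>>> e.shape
(3,)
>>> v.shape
(7,)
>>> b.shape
(7, 7)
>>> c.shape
(3, 31, 3, 7)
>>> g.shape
(3, 31, 3, 7)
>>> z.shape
(7, 7)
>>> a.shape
()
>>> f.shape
(3, 3, 7, 31)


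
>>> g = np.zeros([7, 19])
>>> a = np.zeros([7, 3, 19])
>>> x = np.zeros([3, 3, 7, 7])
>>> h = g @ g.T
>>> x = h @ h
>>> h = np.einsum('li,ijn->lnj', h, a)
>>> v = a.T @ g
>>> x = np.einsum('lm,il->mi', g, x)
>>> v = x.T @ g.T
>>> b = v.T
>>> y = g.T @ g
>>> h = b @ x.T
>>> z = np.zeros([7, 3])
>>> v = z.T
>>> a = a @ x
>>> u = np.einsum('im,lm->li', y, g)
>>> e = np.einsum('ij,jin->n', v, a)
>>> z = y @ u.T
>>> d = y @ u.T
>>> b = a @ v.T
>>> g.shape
(7, 19)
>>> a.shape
(7, 3, 7)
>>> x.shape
(19, 7)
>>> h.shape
(7, 19)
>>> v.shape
(3, 7)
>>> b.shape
(7, 3, 3)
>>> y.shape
(19, 19)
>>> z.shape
(19, 7)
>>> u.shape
(7, 19)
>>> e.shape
(7,)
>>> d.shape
(19, 7)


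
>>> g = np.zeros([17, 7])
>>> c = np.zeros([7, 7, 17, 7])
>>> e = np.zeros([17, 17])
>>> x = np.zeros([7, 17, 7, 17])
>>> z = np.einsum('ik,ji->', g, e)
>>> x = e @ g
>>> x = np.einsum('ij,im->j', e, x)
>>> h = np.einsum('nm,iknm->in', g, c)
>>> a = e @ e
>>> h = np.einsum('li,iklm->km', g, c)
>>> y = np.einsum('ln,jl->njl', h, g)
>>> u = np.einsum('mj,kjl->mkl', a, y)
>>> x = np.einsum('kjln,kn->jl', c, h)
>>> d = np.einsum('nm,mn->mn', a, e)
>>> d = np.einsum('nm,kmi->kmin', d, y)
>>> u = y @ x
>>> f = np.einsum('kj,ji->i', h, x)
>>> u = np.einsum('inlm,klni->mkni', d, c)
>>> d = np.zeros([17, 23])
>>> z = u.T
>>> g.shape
(17, 7)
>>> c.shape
(7, 7, 17, 7)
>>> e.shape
(17, 17)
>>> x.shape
(7, 17)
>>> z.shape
(7, 17, 7, 17)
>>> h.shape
(7, 7)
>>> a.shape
(17, 17)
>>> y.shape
(7, 17, 7)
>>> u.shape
(17, 7, 17, 7)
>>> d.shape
(17, 23)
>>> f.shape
(17,)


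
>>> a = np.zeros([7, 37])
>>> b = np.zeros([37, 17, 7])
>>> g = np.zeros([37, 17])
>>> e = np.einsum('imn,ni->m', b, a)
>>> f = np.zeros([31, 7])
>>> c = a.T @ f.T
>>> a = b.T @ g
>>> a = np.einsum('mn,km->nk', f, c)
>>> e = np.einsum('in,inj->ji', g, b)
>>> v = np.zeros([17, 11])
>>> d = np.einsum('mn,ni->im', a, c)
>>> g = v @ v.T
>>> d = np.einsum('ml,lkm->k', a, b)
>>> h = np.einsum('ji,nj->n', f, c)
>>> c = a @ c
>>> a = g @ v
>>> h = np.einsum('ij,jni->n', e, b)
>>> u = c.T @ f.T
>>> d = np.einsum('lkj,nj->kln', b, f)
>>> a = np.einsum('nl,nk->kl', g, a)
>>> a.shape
(11, 17)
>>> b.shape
(37, 17, 7)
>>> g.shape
(17, 17)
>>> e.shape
(7, 37)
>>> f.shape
(31, 7)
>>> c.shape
(7, 31)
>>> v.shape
(17, 11)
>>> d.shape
(17, 37, 31)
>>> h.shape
(17,)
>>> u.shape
(31, 31)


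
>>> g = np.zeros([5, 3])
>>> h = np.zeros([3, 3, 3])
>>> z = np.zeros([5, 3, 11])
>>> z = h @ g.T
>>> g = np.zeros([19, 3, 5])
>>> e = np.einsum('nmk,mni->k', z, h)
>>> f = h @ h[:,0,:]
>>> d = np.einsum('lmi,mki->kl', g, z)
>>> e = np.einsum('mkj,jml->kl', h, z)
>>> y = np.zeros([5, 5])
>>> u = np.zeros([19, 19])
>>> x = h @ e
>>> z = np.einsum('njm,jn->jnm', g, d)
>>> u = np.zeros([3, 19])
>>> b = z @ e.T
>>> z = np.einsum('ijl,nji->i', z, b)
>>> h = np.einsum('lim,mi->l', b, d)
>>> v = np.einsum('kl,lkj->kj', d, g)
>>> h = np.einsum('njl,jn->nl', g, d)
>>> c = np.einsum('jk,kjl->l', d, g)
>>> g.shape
(19, 3, 5)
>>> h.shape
(19, 5)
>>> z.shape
(3,)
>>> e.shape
(3, 5)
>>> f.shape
(3, 3, 3)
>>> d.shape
(3, 19)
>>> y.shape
(5, 5)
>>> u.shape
(3, 19)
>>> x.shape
(3, 3, 5)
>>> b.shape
(3, 19, 3)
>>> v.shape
(3, 5)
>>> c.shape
(5,)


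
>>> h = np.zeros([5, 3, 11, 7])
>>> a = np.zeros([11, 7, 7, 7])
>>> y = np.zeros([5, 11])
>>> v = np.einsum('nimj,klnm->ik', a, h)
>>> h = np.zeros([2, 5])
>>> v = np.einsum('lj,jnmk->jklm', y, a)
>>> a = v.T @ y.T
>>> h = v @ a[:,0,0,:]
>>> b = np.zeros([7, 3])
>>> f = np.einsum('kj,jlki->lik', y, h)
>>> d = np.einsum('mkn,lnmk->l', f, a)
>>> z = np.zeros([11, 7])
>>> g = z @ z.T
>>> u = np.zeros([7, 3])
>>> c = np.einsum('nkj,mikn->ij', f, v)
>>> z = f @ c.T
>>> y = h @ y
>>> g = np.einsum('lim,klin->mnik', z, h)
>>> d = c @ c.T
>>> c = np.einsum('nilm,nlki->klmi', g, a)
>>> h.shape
(11, 7, 5, 5)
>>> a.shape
(7, 5, 7, 5)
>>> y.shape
(11, 7, 5, 11)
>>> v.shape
(11, 7, 5, 7)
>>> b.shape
(7, 3)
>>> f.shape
(7, 5, 5)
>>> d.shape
(7, 7)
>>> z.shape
(7, 5, 7)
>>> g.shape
(7, 5, 5, 11)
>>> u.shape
(7, 3)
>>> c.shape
(7, 5, 11, 5)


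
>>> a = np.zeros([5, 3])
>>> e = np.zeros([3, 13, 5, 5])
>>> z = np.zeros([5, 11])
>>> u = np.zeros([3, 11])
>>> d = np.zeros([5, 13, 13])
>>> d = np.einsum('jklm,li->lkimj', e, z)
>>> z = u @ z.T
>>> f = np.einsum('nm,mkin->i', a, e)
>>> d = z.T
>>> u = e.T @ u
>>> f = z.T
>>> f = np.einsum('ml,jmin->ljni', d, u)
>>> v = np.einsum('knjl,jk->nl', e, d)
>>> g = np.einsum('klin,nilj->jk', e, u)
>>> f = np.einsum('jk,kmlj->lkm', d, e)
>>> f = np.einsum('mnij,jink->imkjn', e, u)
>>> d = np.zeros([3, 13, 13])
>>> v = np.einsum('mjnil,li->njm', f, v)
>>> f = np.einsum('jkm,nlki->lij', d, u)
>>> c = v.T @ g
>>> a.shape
(5, 3)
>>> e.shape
(3, 13, 5, 5)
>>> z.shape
(3, 5)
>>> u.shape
(5, 5, 13, 11)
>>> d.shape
(3, 13, 13)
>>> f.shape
(5, 11, 3)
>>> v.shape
(11, 3, 5)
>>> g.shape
(11, 3)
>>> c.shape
(5, 3, 3)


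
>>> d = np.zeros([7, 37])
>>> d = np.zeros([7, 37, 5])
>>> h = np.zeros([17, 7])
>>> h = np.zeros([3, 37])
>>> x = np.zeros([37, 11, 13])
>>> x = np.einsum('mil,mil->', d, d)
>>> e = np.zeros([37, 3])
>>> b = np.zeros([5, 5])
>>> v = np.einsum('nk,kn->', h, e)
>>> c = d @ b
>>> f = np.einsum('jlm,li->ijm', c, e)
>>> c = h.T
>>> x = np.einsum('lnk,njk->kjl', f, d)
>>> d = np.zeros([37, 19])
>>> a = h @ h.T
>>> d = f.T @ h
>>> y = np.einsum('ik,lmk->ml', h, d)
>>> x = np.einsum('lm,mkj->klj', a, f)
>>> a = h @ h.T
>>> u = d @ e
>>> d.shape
(5, 7, 37)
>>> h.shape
(3, 37)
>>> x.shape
(7, 3, 5)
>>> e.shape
(37, 3)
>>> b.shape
(5, 5)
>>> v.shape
()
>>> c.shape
(37, 3)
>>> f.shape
(3, 7, 5)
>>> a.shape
(3, 3)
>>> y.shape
(7, 5)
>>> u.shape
(5, 7, 3)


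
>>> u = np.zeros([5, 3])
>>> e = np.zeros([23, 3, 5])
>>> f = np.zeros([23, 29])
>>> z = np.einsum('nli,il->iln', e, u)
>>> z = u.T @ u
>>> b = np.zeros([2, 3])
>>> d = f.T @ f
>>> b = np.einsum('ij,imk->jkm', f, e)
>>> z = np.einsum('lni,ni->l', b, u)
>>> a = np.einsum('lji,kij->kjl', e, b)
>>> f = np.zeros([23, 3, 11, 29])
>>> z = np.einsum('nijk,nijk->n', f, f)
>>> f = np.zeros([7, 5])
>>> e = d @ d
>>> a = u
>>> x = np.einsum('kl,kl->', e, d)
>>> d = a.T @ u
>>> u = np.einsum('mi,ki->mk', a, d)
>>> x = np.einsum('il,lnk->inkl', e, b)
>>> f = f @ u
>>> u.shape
(5, 3)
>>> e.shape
(29, 29)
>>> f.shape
(7, 3)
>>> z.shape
(23,)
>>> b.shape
(29, 5, 3)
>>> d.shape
(3, 3)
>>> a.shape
(5, 3)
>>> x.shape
(29, 5, 3, 29)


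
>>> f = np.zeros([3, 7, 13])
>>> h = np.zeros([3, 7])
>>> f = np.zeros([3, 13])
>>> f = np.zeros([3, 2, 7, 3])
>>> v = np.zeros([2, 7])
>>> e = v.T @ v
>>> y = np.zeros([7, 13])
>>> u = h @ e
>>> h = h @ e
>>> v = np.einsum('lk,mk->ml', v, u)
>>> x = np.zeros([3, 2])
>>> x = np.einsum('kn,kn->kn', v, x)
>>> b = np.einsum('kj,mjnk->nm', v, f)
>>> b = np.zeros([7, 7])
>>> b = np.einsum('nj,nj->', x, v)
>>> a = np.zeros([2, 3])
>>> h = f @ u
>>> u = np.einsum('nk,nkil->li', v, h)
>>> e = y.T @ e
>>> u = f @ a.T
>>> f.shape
(3, 2, 7, 3)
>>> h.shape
(3, 2, 7, 7)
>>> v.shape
(3, 2)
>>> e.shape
(13, 7)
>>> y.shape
(7, 13)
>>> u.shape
(3, 2, 7, 2)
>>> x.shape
(3, 2)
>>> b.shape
()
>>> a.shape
(2, 3)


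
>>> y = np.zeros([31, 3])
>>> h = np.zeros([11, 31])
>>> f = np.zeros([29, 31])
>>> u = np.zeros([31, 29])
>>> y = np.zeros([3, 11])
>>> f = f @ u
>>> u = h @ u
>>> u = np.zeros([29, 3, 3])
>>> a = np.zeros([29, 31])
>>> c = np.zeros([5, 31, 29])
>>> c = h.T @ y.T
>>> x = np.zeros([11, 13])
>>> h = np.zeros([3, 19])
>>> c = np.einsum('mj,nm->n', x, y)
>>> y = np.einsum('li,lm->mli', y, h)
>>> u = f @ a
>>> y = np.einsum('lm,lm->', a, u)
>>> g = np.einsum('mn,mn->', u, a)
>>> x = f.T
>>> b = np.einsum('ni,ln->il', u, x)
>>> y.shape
()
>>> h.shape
(3, 19)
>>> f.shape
(29, 29)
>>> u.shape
(29, 31)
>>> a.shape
(29, 31)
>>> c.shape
(3,)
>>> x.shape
(29, 29)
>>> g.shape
()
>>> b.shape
(31, 29)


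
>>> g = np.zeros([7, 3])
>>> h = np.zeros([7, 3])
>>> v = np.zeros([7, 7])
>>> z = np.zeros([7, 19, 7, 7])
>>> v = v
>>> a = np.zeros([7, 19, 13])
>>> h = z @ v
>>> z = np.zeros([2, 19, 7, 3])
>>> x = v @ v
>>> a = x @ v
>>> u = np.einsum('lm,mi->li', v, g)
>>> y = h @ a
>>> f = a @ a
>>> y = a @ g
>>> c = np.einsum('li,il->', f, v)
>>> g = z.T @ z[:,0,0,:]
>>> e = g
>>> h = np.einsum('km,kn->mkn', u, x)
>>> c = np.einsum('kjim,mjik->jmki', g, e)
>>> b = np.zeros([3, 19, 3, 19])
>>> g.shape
(3, 7, 19, 3)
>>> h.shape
(3, 7, 7)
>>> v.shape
(7, 7)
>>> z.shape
(2, 19, 7, 3)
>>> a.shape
(7, 7)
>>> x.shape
(7, 7)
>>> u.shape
(7, 3)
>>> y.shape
(7, 3)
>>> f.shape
(7, 7)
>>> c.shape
(7, 3, 3, 19)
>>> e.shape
(3, 7, 19, 3)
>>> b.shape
(3, 19, 3, 19)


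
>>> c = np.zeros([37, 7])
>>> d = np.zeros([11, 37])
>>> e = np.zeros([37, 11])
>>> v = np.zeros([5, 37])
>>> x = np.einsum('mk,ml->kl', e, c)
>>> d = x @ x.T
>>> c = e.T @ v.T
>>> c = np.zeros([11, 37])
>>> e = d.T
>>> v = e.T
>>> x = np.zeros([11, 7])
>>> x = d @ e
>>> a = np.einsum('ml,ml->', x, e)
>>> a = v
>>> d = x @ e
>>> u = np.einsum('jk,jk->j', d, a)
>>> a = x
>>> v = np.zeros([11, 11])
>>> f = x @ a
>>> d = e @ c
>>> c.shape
(11, 37)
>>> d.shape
(11, 37)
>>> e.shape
(11, 11)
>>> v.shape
(11, 11)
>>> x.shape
(11, 11)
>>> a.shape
(11, 11)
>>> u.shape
(11,)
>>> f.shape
(11, 11)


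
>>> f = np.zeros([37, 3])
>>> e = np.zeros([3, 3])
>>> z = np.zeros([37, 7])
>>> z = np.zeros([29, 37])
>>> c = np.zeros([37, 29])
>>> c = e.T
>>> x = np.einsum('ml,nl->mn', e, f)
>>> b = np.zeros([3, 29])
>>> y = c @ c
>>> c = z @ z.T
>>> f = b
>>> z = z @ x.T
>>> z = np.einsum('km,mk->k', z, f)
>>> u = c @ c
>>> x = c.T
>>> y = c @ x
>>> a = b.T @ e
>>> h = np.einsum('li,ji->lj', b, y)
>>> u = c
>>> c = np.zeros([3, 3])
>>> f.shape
(3, 29)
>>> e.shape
(3, 3)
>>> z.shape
(29,)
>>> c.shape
(3, 3)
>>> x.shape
(29, 29)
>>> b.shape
(3, 29)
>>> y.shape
(29, 29)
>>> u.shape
(29, 29)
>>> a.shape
(29, 3)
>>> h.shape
(3, 29)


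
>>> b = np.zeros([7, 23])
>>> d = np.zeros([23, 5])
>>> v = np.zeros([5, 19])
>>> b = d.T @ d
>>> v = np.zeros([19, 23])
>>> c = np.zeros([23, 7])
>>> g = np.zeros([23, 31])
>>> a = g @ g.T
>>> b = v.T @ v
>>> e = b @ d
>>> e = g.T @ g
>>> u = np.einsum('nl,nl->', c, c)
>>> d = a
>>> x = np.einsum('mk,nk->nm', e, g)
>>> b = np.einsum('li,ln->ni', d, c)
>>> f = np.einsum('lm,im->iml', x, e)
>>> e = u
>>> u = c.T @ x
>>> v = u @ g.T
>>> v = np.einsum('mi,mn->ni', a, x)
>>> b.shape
(7, 23)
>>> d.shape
(23, 23)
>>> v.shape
(31, 23)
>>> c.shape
(23, 7)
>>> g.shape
(23, 31)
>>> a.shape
(23, 23)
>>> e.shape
()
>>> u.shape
(7, 31)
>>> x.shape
(23, 31)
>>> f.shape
(31, 31, 23)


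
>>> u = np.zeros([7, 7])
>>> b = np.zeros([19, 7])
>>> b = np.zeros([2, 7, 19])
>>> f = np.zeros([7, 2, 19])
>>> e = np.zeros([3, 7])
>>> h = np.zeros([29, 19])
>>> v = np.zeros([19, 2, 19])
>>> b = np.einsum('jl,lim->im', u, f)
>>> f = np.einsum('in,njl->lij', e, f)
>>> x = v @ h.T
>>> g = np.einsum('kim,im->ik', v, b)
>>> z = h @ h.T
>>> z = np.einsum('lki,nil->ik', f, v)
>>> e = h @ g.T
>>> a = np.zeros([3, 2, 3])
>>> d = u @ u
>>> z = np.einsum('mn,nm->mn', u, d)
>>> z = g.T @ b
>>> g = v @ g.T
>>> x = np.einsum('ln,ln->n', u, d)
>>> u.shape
(7, 7)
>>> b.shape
(2, 19)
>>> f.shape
(19, 3, 2)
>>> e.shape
(29, 2)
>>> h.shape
(29, 19)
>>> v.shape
(19, 2, 19)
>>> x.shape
(7,)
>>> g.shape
(19, 2, 2)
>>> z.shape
(19, 19)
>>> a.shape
(3, 2, 3)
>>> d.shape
(7, 7)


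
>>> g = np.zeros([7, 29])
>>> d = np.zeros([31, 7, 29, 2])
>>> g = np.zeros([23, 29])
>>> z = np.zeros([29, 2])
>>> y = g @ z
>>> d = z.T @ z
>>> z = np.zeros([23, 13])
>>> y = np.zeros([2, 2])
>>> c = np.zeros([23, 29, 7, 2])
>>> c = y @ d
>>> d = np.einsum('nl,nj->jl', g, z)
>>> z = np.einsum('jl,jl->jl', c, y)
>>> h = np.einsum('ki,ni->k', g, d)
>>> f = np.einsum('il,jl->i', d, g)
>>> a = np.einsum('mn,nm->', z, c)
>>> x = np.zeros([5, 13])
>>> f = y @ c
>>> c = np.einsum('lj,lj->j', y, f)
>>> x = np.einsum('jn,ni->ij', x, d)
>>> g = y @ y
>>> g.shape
(2, 2)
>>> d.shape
(13, 29)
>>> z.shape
(2, 2)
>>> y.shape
(2, 2)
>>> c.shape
(2,)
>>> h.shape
(23,)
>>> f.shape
(2, 2)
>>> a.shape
()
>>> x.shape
(29, 5)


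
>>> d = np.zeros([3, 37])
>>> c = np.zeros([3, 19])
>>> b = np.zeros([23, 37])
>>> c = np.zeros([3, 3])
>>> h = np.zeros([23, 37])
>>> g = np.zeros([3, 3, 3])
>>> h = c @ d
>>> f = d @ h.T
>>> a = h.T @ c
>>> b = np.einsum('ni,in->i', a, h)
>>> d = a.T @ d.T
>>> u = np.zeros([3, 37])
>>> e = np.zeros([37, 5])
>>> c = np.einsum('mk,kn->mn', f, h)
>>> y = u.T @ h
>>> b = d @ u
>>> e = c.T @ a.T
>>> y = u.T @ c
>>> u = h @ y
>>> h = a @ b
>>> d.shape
(3, 3)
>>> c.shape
(3, 37)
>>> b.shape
(3, 37)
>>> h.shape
(37, 37)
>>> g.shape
(3, 3, 3)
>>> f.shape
(3, 3)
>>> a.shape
(37, 3)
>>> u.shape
(3, 37)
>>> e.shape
(37, 37)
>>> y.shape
(37, 37)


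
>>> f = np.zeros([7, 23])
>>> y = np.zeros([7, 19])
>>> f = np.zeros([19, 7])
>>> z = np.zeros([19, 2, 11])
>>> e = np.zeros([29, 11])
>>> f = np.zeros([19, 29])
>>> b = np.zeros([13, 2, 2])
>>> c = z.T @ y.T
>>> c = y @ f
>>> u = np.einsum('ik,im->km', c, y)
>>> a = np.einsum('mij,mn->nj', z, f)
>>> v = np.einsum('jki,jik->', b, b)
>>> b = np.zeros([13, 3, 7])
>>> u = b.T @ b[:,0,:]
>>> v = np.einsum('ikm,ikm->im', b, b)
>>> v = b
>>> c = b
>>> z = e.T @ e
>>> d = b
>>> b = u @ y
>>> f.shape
(19, 29)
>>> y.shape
(7, 19)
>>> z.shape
(11, 11)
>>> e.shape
(29, 11)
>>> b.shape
(7, 3, 19)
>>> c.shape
(13, 3, 7)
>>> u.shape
(7, 3, 7)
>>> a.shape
(29, 11)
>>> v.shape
(13, 3, 7)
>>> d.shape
(13, 3, 7)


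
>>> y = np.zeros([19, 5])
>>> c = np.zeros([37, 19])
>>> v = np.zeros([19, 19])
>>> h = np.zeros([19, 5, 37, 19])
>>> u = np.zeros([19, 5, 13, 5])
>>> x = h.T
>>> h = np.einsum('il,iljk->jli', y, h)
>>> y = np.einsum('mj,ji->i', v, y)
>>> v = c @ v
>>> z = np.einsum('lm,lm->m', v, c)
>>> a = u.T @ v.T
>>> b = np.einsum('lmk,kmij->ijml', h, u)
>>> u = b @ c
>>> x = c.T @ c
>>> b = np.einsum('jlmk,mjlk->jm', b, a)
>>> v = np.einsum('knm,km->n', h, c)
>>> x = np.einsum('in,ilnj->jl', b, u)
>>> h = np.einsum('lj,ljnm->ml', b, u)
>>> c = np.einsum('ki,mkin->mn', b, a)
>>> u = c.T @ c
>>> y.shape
(5,)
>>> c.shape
(5, 37)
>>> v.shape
(5,)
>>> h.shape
(19, 13)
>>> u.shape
(37, 37)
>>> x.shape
(19, 5)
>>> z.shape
(19,)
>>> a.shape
(5, 13, 5, 37)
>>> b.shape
(13, 5)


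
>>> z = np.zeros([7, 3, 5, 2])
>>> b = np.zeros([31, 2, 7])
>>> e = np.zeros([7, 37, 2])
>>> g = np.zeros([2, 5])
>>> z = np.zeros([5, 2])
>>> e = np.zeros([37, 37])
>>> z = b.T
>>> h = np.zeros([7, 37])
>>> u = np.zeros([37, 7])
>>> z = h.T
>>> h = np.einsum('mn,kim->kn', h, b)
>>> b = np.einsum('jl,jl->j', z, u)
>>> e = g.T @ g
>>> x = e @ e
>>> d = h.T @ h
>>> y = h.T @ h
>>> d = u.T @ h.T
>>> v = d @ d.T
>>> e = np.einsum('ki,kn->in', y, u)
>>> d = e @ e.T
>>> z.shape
(37, 7)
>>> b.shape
(37,)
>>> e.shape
(37, 7)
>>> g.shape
(2, 5)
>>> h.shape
(31, 37)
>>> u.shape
(37, 7)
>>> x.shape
(5, 5)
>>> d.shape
(37, 37)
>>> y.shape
(37, 37)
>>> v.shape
(7, 7)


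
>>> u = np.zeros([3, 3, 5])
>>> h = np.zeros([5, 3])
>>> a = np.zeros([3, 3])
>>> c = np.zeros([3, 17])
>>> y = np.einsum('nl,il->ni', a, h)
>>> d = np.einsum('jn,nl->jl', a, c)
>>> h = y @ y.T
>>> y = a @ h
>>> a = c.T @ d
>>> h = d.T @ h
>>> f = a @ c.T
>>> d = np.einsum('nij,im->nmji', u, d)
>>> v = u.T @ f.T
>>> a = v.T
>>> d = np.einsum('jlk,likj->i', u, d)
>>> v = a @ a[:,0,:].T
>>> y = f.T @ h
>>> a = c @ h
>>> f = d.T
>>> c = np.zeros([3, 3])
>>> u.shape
(3, 3, 5)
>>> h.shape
(17, 3)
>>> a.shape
(3, 3)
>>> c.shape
(3, 3)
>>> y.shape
(3, 3)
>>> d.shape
(17,)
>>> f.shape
(17,)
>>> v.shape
(17, 3, 17)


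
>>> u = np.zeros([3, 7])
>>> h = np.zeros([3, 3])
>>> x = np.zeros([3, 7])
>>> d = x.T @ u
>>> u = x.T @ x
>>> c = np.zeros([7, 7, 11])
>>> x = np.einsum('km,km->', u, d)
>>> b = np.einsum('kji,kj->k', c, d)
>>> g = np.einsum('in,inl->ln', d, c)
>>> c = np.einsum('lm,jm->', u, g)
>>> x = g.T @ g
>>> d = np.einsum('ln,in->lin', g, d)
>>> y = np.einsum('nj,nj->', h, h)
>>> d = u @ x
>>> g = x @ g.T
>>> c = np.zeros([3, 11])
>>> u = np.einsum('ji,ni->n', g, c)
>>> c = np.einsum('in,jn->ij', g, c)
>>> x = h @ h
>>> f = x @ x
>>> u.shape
(3,)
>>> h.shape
(3, 3)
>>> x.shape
(3, 3)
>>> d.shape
(7, 7)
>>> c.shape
(7, 3)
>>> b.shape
(7,)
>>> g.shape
(7, 11)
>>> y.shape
()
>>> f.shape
(3, 3)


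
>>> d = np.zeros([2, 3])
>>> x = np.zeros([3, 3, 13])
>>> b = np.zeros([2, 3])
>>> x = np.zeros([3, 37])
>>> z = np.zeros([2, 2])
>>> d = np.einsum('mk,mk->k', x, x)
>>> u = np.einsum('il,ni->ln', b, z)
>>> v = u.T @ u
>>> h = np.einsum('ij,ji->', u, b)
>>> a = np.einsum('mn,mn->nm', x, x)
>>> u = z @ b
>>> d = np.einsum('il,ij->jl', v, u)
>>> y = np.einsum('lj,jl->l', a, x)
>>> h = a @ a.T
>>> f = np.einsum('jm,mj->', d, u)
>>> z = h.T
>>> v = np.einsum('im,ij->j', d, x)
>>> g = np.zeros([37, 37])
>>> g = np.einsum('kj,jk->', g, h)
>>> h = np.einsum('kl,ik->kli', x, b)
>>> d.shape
(3, 2)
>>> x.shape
(3, 37)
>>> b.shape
(2, 3)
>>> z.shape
(37, 37)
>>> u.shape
(2, 3)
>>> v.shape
(37,)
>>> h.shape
(3, 37, 2)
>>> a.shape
(37, 3)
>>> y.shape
(37,)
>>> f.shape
()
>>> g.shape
()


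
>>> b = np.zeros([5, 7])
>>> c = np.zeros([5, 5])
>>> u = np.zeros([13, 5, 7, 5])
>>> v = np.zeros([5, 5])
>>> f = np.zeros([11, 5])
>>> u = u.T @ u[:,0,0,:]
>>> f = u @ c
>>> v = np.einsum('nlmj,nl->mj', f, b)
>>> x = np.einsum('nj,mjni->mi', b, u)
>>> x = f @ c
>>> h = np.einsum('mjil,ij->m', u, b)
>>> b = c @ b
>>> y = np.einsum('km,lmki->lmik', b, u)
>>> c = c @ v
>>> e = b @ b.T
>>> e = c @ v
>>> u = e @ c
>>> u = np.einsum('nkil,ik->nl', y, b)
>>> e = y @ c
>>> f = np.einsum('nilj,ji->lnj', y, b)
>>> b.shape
(5, 7)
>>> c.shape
(5, 5)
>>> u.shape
(5, 5)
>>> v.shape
(5, 5)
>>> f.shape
(5, 5, 5)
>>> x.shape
(5, 7, 5, 5)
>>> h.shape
(5,)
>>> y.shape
(5, 7, 5, 5)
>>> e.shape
(5, 7, 5, 5)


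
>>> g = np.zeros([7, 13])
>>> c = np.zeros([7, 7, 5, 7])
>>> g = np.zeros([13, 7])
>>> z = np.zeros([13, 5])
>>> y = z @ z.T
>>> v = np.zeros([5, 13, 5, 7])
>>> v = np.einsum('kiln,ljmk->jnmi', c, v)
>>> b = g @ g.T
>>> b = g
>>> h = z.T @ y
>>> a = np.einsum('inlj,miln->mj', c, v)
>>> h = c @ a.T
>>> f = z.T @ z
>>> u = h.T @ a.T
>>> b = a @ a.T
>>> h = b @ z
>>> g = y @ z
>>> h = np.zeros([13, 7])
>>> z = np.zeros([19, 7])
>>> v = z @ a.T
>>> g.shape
(13, 5)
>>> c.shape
(7, 7, 5, 7)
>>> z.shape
(19, 7)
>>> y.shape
(13, 13)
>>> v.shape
(19, 13)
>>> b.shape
(13, 13)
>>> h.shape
(13, 7)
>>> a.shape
(13, 7)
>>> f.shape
(5, 5)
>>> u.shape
(13, 5, 7, 13)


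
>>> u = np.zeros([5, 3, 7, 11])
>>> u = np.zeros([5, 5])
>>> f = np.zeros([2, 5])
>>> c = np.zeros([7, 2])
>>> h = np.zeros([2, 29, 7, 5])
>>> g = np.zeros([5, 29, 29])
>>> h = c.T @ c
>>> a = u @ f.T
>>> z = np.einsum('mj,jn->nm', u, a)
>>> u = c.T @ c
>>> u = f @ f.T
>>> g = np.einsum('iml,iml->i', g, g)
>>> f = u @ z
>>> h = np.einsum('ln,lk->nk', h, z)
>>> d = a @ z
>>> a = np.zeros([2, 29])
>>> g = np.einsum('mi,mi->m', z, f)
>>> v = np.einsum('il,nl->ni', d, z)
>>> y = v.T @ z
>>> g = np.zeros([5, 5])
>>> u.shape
(2, 2)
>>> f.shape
(2, 5)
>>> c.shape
(7, 2)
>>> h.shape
(2, 5)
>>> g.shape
(5, 5)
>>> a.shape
(2, 29)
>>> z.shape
(2, 5)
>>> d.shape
(5, 5)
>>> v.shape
(2, 5)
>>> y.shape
(5, 5)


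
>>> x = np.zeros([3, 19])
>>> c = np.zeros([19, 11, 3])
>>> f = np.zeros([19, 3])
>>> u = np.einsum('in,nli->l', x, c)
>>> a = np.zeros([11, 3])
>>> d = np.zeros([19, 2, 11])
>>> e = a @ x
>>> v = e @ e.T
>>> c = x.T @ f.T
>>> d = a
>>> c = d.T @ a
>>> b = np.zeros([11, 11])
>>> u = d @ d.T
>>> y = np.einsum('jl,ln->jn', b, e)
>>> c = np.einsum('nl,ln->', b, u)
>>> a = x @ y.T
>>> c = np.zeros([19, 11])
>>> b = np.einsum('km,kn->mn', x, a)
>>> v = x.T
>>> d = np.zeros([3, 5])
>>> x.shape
(3, 19)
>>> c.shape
(19, 11)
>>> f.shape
(19, 3)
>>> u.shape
(11, 11)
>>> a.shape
(3, 11)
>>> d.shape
(3, 5)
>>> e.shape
(11, 19)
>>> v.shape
(19, 3)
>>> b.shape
(19, 11)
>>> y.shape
(11, 19)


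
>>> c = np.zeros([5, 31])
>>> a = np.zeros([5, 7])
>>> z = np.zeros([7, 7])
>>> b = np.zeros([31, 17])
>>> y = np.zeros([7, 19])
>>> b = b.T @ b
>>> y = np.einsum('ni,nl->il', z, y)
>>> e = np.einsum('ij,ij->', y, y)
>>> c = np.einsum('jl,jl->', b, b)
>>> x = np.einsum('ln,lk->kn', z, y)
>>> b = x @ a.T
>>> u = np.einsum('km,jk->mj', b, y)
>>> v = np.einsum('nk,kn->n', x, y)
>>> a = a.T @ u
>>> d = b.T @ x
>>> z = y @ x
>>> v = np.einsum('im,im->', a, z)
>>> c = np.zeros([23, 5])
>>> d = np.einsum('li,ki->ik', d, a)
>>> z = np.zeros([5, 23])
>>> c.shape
(23, 5)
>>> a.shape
(7, 7)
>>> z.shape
(5, 23)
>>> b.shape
(19, 5)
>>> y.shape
(7, 19)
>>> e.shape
()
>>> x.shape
(19, 7)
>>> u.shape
(5, 7)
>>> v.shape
()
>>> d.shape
(7, 7)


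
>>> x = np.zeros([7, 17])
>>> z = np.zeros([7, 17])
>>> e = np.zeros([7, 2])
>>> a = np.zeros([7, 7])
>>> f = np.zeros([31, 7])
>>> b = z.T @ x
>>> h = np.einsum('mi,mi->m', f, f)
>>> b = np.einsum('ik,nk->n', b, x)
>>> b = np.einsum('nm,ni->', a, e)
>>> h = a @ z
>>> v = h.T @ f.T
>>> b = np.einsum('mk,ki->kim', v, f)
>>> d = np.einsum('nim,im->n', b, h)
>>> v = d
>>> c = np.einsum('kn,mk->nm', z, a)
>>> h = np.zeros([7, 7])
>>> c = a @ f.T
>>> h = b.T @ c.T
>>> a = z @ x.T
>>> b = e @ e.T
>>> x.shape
(7, 17)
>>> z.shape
(7, 17)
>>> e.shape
(7, 2)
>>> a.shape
(7, 7)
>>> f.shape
(31, 7)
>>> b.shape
(7, 7)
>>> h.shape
(17, 7, 7)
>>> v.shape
(31,)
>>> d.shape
(31,)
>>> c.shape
(7, 31)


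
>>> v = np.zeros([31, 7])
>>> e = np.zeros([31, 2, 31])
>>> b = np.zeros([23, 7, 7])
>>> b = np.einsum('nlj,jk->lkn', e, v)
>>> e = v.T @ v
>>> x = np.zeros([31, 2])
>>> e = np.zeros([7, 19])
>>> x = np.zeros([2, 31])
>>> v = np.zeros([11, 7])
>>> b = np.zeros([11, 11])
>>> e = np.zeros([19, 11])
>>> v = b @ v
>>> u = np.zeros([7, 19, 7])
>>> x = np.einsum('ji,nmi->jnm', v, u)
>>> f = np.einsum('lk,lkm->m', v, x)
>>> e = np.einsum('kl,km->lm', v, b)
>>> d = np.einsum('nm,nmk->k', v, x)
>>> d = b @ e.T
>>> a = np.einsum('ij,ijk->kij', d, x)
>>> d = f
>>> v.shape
(11, 7)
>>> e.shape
(7, 11)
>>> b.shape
(11, 11)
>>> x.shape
(11, 7, 19)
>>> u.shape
(7, 19, 7)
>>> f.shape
(19,)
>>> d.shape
(19,)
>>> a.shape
(19, 11, 7)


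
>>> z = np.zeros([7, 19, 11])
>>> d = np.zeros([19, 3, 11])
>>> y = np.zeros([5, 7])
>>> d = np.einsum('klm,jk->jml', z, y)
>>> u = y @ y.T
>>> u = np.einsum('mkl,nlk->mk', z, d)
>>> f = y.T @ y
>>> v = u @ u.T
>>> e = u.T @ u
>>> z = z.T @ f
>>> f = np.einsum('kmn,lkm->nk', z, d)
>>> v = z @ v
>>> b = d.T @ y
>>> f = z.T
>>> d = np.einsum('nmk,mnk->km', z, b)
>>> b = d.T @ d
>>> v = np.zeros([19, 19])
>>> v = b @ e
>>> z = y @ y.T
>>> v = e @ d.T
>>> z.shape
(5, 5)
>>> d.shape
(7, 19)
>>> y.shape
(5, 7)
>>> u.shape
(7, 19)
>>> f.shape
(7, 19, 11)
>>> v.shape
(19, 7)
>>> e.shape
(19, 19)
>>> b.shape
(19, 19)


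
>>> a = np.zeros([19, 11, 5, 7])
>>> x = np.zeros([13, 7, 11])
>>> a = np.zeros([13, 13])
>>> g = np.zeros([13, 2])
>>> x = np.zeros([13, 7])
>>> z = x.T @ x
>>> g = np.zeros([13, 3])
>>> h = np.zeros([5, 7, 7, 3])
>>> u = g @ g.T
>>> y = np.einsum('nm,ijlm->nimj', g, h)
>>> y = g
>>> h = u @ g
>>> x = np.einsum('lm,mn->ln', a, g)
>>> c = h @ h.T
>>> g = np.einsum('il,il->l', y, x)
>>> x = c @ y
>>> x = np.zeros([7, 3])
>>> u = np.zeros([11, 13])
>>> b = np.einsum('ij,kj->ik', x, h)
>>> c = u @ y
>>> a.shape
(13, 13)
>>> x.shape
(7, 3)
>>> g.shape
(3,)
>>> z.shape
(7, 7)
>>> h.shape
(13, 3)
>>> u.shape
(11, 13)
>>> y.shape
(13, 3)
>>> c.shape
(11, 3)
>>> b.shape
(7, 13)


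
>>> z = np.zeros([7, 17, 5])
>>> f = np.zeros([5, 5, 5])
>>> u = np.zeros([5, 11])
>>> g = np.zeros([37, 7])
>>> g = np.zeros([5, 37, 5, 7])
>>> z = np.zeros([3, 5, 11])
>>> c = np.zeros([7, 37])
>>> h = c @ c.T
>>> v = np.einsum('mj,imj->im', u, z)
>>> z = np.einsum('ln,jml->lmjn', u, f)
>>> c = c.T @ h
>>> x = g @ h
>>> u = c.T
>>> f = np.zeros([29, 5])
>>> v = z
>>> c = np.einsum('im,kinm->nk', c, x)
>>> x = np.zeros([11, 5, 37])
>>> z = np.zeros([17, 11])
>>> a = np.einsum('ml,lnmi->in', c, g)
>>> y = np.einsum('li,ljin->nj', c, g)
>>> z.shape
(17, 11)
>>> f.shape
(29, 5)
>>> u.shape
(7, 37)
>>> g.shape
(5, 37, 5, 7)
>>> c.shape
(5, 5)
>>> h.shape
(7, 7)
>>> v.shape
(5, 5, 5, 11)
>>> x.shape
(11, 5, 37)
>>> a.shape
(7, 37)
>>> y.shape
(7, 37)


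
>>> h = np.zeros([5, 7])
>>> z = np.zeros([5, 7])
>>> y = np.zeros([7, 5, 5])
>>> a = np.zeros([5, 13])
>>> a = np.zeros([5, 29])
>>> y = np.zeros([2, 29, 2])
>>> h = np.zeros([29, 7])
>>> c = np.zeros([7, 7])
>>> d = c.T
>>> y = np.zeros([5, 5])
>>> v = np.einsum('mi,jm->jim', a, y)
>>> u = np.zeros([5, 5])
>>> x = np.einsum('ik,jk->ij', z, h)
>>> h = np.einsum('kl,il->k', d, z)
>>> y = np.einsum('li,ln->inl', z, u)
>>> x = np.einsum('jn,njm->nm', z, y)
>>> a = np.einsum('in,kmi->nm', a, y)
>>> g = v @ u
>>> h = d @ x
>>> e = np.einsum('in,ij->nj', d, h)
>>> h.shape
(7, 5)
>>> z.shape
(5, 7)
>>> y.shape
(7, 5, 5)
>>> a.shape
(29, 5)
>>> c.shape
(7, 7)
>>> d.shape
(7, 7)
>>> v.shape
(5, 29, 5)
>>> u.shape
(5, 5)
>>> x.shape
(7, 5)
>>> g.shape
(5, 29, 5)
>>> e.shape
(7, 5)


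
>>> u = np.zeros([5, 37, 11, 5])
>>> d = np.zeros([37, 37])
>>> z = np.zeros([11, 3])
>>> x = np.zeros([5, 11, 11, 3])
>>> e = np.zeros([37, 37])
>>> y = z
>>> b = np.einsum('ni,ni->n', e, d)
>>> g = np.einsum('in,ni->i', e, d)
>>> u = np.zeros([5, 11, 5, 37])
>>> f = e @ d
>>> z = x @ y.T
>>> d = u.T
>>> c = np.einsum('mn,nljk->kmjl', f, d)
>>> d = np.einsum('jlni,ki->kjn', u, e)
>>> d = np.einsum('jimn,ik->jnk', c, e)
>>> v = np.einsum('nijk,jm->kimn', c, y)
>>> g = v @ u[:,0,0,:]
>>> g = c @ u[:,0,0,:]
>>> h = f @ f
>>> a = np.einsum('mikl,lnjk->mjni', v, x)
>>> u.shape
(5, 11, 5, 37)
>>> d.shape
(5, 5, 37)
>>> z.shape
(5, 11, 11, 11)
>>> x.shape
(5, 11, 11, 3)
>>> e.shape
(37, 37)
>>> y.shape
(11, 3)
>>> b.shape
(37,)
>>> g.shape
(5, 37, 11, 37)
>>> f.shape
(37, 37)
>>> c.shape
(5, 37, 11, 5)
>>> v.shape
(5, 37, 3, 5)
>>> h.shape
(37, 37)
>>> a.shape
(5, 11, 11, 37)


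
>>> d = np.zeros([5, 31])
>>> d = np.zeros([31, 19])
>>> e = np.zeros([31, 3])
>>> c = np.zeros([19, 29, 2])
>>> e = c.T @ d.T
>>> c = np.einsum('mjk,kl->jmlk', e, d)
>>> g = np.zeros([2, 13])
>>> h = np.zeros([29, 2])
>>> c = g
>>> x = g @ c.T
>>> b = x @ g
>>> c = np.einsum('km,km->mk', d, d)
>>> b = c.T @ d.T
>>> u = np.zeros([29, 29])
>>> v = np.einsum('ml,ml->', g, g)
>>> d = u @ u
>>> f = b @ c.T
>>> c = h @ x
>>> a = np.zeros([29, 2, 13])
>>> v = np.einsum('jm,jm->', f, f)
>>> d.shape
(29, 29)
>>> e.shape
(2, 29, 31)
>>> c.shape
(29, 2)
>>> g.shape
(2, 13)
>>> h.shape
(29, 2)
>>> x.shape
(2, 2)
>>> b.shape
(31, 31)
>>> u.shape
(29, 29)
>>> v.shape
()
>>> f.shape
(31, 19)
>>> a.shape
(29, 2, 13)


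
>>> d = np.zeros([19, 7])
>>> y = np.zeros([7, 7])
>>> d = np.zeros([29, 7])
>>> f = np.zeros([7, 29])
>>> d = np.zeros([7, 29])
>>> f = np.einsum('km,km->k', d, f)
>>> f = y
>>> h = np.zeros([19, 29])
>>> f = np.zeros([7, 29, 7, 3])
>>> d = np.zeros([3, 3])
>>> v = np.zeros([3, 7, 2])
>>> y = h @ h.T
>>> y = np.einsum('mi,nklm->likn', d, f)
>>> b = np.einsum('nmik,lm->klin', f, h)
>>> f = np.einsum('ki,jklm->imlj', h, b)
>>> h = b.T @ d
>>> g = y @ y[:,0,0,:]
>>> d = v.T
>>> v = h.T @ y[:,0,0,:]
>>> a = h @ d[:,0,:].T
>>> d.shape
(2, 7, 3)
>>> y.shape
(7, 3, 29, 7)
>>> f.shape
(29, 7, 7, 3)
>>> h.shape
(7, 7, 19, 3)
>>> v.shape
(3, 19, 7, 7)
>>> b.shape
(3, 19, 7, 7)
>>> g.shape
(7, 3, 29, 7)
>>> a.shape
(7, 7, 19, 2)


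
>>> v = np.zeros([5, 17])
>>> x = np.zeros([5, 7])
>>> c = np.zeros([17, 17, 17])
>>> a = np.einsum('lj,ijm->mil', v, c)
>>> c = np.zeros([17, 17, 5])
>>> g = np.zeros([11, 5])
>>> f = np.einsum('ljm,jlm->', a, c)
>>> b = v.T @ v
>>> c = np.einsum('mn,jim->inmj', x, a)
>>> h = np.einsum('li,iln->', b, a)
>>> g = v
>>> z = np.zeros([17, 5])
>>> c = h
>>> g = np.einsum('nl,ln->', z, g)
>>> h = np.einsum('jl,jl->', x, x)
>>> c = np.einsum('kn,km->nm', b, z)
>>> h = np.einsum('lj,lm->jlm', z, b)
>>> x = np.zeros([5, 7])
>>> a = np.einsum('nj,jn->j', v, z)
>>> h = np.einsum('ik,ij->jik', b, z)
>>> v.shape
(5, 17)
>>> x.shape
(5, 7)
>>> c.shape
(17, 5)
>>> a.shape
(17,)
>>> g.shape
()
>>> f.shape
()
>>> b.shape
(17, 17)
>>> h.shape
(5, 17, 17)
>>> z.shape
(17, 5)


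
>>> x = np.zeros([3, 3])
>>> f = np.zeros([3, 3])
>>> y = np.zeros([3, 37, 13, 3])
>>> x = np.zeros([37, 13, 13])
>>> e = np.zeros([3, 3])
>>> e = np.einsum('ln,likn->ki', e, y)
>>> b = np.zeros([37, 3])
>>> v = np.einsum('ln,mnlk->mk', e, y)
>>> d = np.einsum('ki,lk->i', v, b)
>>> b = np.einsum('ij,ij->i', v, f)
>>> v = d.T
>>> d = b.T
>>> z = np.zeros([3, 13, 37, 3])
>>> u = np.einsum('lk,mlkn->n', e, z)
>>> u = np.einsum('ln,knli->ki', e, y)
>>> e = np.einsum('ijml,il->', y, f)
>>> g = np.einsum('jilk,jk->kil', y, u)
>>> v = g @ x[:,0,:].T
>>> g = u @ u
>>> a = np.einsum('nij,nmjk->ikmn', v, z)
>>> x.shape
(37, 13, 13)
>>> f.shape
(3, 3)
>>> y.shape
(3, 37, 13, 3)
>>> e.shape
()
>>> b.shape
(3,)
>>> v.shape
(3, 37, 37)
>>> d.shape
(3,)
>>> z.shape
(3, 13, 37, 3)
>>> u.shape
(3, 3)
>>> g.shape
(3, 3)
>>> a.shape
(37, 3, 13, 3)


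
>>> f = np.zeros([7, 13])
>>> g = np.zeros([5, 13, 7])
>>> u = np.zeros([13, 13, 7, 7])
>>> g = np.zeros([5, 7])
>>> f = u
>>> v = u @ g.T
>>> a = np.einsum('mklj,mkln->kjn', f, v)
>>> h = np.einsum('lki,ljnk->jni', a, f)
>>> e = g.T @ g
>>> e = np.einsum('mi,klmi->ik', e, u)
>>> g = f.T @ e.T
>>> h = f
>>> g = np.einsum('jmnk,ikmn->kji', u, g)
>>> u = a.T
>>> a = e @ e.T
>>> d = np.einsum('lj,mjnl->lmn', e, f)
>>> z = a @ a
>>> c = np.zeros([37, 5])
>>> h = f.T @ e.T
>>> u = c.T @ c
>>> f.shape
(13, 13, 7, 7)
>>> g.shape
(7, 13, 7)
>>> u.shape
(5, 5)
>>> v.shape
(13, 13, 7, 5)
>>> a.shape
(7, 7)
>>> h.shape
(7, 7, 13, 7)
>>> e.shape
(7, 13)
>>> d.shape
(7, 13, 7)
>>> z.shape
(7, 7)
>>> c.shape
(37, 5)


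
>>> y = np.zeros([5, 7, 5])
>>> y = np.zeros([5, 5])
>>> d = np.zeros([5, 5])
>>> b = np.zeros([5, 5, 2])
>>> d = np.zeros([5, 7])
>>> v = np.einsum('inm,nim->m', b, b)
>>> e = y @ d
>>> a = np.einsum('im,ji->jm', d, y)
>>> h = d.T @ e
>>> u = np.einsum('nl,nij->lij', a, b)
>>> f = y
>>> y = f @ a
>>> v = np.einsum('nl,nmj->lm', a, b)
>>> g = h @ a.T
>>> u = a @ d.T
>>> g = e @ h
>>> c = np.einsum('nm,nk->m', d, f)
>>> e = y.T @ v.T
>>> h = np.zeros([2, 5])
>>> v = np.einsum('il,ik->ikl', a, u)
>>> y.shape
(5, 7)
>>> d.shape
(5, 7)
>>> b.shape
(5, 5, 2)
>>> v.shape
(5, 5, 7)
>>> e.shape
(7, 7)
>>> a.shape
(5, 7)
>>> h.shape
(2, 5)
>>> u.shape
(5, 5)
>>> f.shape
(5, 5)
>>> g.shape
(5, 7)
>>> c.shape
(7,)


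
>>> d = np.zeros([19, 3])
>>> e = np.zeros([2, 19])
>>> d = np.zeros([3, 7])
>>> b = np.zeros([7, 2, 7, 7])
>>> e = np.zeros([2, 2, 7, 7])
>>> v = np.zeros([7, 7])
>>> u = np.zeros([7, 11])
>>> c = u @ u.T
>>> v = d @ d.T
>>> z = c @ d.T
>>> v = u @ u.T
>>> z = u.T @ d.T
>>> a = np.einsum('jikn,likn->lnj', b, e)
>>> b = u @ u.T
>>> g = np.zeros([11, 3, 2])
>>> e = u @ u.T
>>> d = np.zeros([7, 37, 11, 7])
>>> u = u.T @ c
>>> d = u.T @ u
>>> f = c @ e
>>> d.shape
(7, 7)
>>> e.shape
(7, 7)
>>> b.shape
(7, 7)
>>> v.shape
(7, 7)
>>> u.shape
(11, 7)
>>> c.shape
(7, 7)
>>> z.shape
(11, 3)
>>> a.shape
(2, 7, 7)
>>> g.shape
(11, 3, 2)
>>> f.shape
(7, 7)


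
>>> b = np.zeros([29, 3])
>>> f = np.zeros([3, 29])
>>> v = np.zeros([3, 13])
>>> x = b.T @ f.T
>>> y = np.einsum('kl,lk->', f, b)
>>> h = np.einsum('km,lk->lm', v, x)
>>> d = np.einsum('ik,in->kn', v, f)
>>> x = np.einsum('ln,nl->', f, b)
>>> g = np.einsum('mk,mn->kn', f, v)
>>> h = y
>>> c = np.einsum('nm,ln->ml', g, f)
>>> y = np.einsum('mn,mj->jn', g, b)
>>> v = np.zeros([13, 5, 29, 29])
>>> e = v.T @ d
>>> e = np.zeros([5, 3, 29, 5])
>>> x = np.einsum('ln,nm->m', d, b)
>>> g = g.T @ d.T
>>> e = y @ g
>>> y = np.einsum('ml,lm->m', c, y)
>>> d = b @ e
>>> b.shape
(29, 3)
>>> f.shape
(3, 29)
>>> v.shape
(13, 5, 29, 29)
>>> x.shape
(3,)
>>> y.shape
(13,)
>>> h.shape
()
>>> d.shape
(29, 13)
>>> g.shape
(13, 13)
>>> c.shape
(13, 3)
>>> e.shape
(3, 13)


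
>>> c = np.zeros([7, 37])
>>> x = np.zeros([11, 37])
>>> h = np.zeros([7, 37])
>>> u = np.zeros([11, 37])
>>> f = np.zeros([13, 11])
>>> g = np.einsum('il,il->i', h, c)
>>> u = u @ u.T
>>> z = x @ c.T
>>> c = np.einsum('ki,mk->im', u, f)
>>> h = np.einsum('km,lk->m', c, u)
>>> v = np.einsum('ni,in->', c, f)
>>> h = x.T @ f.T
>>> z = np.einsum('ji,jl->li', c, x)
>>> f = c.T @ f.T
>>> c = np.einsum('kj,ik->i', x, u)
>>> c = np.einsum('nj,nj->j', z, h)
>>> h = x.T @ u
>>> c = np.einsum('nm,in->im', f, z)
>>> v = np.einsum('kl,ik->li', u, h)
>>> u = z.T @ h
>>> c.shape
(37, 13)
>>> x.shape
(11, 37)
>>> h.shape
(37, 11)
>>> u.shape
(13, 11)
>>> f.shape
(13, 13)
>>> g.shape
(7,)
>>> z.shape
(37, 13)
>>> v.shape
(11, 37)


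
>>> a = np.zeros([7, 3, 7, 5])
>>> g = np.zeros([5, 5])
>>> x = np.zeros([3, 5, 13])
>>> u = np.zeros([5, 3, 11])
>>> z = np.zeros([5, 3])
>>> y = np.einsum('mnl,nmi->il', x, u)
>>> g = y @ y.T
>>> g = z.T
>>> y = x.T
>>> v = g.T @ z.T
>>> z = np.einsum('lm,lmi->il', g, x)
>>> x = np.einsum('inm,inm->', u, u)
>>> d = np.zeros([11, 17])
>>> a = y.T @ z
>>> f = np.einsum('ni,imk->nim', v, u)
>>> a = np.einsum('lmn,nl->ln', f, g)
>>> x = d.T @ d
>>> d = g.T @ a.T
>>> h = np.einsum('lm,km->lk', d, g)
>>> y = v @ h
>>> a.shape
(5, 3)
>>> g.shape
(3, 5)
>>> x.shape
(17, 17)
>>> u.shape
(5, 3, 11)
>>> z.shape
(13, 3)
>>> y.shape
(5, 3)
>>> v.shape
(5, 5)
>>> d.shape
(5, 5)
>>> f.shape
(5, 5, 3)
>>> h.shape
(5, 3)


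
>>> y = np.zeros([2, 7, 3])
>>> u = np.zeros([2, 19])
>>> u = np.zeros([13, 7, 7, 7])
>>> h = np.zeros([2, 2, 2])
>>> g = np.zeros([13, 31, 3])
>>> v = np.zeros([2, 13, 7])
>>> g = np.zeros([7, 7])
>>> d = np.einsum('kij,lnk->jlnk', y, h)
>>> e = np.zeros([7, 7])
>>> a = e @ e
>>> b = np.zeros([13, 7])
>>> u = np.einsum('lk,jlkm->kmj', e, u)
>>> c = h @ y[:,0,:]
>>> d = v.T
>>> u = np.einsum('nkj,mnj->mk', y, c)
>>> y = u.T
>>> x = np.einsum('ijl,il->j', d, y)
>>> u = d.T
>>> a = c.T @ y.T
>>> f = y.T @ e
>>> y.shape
(7, 2)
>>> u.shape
(2, 13, 7)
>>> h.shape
(2, 2, 2)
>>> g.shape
(7, 7)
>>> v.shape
(2, 13, 7)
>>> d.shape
(7, 13, 2)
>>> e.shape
(7, 7)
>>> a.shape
(3, 2, 7)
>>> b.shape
(13, 7)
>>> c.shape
(2, 2, 3)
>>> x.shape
(13,)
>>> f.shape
(2, 7)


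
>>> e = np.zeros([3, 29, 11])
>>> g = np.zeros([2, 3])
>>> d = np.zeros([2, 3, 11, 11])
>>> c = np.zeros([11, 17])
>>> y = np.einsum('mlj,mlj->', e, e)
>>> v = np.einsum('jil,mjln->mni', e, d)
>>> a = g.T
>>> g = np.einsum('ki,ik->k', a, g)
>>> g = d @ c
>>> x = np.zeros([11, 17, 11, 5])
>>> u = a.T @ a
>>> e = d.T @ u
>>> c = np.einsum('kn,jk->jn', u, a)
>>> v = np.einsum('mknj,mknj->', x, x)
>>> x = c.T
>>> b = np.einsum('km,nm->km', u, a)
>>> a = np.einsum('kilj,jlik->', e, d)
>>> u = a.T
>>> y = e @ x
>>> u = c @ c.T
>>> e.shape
(11, 11, 3, 2)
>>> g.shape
(2, 3, 11, 17)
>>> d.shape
(2, 3, 11, 11)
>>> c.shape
(3, 2)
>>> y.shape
(11, 11, 3, 3)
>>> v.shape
()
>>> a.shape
()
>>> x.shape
(2, 3)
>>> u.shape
(3, 3)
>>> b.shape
(2, 2)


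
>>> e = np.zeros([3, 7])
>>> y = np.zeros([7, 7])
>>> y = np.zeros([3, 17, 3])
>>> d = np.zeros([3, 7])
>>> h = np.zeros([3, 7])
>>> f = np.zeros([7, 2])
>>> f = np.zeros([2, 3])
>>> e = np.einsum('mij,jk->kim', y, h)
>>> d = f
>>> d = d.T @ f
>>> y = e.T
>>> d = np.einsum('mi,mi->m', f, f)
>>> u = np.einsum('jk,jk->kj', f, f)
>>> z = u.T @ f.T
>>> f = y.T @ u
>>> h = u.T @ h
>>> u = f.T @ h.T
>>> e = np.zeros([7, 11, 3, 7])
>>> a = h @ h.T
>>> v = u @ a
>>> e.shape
(7, 11, 3, 7)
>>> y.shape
(3, 17, 7)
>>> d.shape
(2,)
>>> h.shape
(2, 7)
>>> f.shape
(7, 17, 2)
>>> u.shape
(2, 17, 2)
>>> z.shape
(2, 2)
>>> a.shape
(2, 2)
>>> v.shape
(2, 17, 2)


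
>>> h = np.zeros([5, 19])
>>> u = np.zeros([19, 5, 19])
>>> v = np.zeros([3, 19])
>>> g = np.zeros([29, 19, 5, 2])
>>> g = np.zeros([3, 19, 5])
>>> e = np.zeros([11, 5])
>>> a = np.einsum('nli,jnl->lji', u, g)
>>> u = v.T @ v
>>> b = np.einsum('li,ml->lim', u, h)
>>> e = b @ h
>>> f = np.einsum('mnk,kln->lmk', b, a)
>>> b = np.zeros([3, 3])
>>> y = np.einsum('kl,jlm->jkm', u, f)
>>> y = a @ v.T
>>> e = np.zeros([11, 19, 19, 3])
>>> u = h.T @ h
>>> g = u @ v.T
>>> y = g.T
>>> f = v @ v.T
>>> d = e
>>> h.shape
(5, 19)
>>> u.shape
(19, 19)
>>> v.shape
(3, 19)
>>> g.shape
(19, 3)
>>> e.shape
(11, 19, 19, 3)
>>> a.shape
(5, 3, 19)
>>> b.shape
(3, 3)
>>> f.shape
(3, 3)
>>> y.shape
(3, 19)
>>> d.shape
(11, 19, 19, 3)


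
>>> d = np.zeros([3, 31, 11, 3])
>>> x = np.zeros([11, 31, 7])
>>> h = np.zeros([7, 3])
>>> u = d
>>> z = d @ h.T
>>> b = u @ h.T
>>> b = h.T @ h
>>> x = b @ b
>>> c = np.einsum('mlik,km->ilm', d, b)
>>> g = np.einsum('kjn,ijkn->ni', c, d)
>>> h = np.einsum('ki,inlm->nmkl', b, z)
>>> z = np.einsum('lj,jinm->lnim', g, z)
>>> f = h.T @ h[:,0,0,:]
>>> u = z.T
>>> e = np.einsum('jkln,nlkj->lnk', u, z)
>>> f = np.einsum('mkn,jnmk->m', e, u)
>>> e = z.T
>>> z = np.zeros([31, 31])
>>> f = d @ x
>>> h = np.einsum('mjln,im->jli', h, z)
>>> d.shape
(3, 31, 11, 3)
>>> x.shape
(3, 3)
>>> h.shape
(7, 3, 31)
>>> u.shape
(7, 31, 11, 3)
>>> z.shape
(31, 31)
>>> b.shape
(3, 3)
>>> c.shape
(11, 31, 3)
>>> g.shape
(3, 3)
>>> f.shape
(3, 31, 11, 3)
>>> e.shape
(7, 31, 11, 3)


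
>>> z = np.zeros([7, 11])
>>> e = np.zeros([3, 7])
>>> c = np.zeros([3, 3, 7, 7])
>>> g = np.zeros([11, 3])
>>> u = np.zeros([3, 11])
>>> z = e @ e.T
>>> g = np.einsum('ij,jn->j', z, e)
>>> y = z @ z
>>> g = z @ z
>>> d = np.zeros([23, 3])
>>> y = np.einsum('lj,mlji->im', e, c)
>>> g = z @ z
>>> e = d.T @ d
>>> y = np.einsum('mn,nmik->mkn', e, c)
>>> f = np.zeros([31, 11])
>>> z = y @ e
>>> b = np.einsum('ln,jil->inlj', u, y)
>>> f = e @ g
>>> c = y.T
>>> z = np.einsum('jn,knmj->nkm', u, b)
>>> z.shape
(11, 7, 3)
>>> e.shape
(3, 3)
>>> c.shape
(3, 7, 3)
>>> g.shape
(3, 3)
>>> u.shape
(3, 11)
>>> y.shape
(3, 7, 3)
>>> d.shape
(23, 3)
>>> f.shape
(3, 3)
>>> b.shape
(7, 11, 3, 3)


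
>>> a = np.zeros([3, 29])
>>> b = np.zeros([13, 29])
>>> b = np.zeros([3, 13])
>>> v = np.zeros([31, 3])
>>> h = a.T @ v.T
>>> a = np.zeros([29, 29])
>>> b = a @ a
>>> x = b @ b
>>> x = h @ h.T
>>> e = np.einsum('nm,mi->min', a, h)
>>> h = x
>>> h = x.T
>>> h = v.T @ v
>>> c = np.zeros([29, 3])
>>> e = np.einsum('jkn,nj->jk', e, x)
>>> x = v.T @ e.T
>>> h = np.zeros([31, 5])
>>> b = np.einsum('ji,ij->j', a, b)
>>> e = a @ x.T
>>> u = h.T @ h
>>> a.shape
(29, 29)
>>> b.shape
(29,)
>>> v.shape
(31, 3)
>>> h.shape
(31, 5)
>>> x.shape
(3, 29)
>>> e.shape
(29, 3)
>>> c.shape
(29, 3)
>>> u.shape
(5, 5)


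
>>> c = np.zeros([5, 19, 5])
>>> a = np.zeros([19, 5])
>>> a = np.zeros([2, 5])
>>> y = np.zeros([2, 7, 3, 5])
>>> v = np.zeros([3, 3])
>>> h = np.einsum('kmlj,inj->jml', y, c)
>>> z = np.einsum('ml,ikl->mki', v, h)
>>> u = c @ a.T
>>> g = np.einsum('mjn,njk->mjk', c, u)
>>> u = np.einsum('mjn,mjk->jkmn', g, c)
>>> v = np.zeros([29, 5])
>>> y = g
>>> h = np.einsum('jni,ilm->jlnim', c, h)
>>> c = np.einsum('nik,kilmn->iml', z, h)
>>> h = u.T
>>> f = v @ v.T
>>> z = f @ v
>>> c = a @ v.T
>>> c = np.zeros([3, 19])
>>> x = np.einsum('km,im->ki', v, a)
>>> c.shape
(3, 19)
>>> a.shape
(2, 5)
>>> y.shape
(5, 19, 2)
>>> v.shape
(29, 5)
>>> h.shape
(2, 5, 5, 19)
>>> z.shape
(29, 5)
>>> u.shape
(19, 5, 5, 2)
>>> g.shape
(5, 19, 2)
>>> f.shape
(29, 29)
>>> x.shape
(29, 2)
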